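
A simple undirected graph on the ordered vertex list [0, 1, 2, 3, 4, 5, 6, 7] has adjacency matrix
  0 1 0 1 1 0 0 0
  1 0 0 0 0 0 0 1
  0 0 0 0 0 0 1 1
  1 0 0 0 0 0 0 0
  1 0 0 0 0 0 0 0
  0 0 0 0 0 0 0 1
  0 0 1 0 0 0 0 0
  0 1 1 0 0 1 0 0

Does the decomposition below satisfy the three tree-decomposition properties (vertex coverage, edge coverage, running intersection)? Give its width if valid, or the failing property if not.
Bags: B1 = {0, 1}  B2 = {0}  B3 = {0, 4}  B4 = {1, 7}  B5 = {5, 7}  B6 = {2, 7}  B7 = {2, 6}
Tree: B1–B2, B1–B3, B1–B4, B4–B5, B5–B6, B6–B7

No — vertex 3 appears in no bag.

A tree decomposition must satisfy three properties: every vertex lies in some bag; for every edge, both endpoints lie together in some bag; and for every vertex, the bags containing it form a connected subtree. Here vertex 3 appears in no bag, so the decomposition is invalid.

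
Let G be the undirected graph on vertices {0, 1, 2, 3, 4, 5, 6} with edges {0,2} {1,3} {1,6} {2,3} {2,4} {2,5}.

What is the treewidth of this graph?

1

A width-1 tree decomposition is:
Bags: B1 = {2, 4}  B2 = {2, 3}  B3 = {0, 2}  B4 = {1, 3}  B5 = {2, 5}  B6 = {1, 6}
Tree: B1–B2, B2–B3, B2–B4, B1–B5, B4–B6
Each bag holds 2 vertices, so the decomposition has width 1, which upper-bounds the treewidth. Any graph with an edge has treewidth ≥ 1, and G has the edge 4–2. The upper and lower bounds meet at 1, so that is the treewidth.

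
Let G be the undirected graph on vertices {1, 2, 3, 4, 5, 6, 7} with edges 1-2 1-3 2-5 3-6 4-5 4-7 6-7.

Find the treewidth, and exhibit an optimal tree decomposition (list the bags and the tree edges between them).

Treewidth 2.
One optimal decomposition is:
Bags: B1 = {1, 2, 5}  B2 = {1, 4, 5}  B3 = {1, 4, 7}  B4 = {1, 6, 7}  B5 = {1, 3, 6}
Tree: B1–B2, B2–B3, B3–B4, B4–B5

Each bag holds 3 vertices, so the decomposition has width 2, which upper-bounds the treewidth. For the lower bound, G contains the cycle 1–2–5–4–7–6–3–1, so G is not a forest; only forests have treewidth ≤ 1, hence tw(G) ≥ 2. The upper and lower bounds meet at 2, so that is the treewidth.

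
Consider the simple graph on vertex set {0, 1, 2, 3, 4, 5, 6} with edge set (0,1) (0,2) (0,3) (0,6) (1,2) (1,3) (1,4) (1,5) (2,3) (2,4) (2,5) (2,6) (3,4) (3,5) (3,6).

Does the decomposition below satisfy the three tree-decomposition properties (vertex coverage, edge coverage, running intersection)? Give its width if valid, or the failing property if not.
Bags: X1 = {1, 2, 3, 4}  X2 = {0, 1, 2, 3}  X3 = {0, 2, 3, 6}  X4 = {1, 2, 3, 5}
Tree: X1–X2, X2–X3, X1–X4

Every vertex of G appears in some bag (union = {0, 1, 2, 3, 4, 5, 6}); every edge is covered by a bag; and for each vertex v the set of bags containing v is connected in the bag tree. The decomposition is therefore valid. The largest bag has 4 vertices, so the width is 3.

Yes; width 3.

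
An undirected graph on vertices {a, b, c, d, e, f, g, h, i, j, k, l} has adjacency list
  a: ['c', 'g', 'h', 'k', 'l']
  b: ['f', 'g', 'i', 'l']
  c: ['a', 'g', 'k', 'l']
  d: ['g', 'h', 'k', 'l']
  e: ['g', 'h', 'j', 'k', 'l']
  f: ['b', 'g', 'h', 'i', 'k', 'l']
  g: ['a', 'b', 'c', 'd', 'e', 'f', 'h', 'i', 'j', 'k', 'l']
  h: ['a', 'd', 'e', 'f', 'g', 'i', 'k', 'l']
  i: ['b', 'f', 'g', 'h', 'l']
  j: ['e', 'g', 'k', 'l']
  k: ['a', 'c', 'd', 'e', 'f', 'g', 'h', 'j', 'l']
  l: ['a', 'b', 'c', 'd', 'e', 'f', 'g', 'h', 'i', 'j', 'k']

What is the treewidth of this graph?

A width-4 tree decomposition is:
Bags: B1 = {a, g, h, k, l}  B2 = {d, g, h, k, l}  B3 = {f, g, h, k, l}  B4 = {e, g, h, k, l}  B5 = {f, g, h, i, l}  B6 = {a, c, g, k, l}  B7 = {b, f, g, i, l}  B8 = {e, g, j, k, l}
Tree: B1–B2, B1–B3, B3–B4, B3–B5, B1–B6, B5–B7, B4–B8
The largest bag has 5 vertices, giving width 4; this decomposition certifies tw(G) ≤ 4. On the other hand G contains the 5-clique {e, g, j, k, l}. A clique must lie in a single bag of any decomposition, so no decomposition can have width below 4. Therefore the treewidth is 4.

4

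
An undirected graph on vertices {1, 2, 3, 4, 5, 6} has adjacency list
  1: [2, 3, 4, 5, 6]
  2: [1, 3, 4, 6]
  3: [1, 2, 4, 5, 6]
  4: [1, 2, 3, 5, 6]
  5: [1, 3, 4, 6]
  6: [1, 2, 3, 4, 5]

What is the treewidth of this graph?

4

A width-4 tree decomposition is:
Bags: B1 = {1, 3, 4, 5, 6}  B2 = {1, 2, 3, 4, 6}
Tree: B1–B2
The largest bag has 5 vertices, giving width 4; this decomposition certifies tw(G) ≤ 4. For the lower bound, the 5 vertices {1, 2, 3, 4, 6} are pairwise adjacent, and any tree decomposition puts a clique entirely inside one bag — forcing width ≥ 4. The upper and lower bounds meet at 4, so that is the treewidth.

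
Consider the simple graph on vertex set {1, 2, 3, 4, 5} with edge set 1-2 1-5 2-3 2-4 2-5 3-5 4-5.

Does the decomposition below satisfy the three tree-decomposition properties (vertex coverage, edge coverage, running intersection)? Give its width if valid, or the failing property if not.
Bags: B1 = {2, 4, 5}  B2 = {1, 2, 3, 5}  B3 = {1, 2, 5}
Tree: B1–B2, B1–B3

A tree decomposition must satisfy three properties: every vertex lies in some bag; for every edge, both endpoints lie together in some bag; and for every vertex, the bags containing it form a connected subtree. Here bags containing vertex 1 are not connected in the tree, so the decomposition is invalid.

No — bags containing vertex 1 are not connected in the tree.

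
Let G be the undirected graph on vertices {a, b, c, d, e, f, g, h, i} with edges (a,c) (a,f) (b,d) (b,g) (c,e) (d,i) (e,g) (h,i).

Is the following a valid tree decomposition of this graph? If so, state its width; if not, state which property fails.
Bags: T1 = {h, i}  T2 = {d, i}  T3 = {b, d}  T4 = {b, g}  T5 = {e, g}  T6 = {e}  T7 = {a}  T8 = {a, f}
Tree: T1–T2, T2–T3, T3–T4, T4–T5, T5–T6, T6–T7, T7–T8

A tree decomposition must satisfy three properties: every vertex lies in some bag; for every edge, both endpoints lie together in some bag; and for every vertex, the bags containing it form a connected subtree. Here vertex c appears in no bag, so the decomposition is invalid.

No — vertex c appears in no bag.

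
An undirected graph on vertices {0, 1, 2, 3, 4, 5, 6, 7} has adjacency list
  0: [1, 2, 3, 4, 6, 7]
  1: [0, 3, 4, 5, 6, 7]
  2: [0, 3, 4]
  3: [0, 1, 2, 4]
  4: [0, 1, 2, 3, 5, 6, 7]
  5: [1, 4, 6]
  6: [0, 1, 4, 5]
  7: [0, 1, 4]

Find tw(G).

A width-3 tree decomposition is:
Bags: B1 = {0, 2, 3, 4}  B2 = {0, 1, 3, 4}  B3 = {0, 1, 4, 6}  B4 = {1, 4, 5, 6}  B5 = {0, 1, 4, 7}
Tree: B1–B2, B2–B3, B3–B4, B2–B5
The largest bag has 4 vertices, giving width 3; this decomposition certifies tw(G) ≤ 3. On the other hand G contains the 4-clique {0, 1, 3, 4}. A clique must lie in a single bag of any decomposition, so no decomposition can have width below 3. Combining the bounds, tw(G) = 3.

3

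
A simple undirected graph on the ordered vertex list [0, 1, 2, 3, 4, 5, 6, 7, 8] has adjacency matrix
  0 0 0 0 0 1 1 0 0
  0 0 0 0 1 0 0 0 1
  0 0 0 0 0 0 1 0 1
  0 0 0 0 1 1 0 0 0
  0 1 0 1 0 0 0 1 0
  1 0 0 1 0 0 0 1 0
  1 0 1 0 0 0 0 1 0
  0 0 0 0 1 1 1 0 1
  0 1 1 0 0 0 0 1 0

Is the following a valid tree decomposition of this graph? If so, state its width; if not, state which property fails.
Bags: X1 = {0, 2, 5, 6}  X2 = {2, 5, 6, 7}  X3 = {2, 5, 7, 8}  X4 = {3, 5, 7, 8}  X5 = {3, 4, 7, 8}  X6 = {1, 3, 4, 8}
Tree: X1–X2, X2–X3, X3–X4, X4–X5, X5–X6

Every vertex of G appears in some bag (union = {0, 1, 2, 3, 4, 5, 6, 7, 8}); every edge is covered by a bag; and for each vertex v the set of bags containing v is connected in the bag tree. The decomposition is therefore valid. The largest bag has 4 vertices, so the width is 3.

Yes; width 3.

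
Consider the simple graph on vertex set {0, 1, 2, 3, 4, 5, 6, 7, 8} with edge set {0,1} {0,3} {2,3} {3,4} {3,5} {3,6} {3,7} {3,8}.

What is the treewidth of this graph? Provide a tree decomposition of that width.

Every bag has size at most 2, so the width is 2 − 1 = 1 and tw(G) ≤ 1. Any graph with an edge has treewidth ≥ 1, and G has the edge 3–7. Therefore the treewidth is 1.

Treewidth 1.
One such decomposition:
Bags: B1 = {3, 7}  B2 = {3, 4}  B3 = {3, 8}  B4 = {2, 3}  B5 = {3, 5}  B6 = {0, 3}  B7 = {3, 6}  B8 = {0, 1}
Tree: B1–B2, B2–B3, B3–B4, B2–B5, B2–B6, B3–B7, B6–B8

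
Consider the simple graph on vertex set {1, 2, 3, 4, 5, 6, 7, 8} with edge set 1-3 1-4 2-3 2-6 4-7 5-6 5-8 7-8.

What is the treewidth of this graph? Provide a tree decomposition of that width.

Treewidth 2.
One optimal decomposition is:
Bags: B1 = {1, 4, 7}  B2 = {1, 7, 8}  B3 = {1, 5, 8}  B4 = {1, 5, 6}  B5 = {1, 2, 6}  B6 = {1, 2, 3}
Tree: B1–B2, B2–B3, B3–B4, B4–B5, B5–B6

The largest bag has 3 vertices, giving width 2; this decomposition certifies tw(G) ≤ 2. The edges 1–4–7–8–5–6–2–3–1 form a cycle, so G is not a tree and its treewidth is at least 2. Therefore the treewidth is 2.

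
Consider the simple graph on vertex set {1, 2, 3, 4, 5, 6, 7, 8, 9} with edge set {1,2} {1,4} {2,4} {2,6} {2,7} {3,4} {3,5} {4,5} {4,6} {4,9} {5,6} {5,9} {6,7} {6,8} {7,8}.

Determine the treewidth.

A width-2 tree decomposition is:
Bags: B1 = {2, 4, 6}  B2 = {4, 5, 6}  B3 = {4, 5, 9}  B4 = {2, 6, 7}  B5 = {1, 2, 4}  B6 = {3, 4, 5}  B7 = {6, 7, 8}
Tree: B1–B2, B2–B3, B1–B4, B1–B5, B2–B6, B4–B7
Every bag has size at most 3, so the width is 3 − 1 = 2 and tw(G) ≤ 2. Conversely, {6, 7, 8} is a clique of size 3, and the vertices of any clique must share a bag in every tree decomposition; so some bag has ≥ 3 vertices and tw(G) ≥ 2. The upper and lower bounds meet at 2, so that is the treewidth.

2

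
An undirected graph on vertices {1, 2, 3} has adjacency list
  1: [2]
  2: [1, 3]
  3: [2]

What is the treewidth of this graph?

A width-1 tree decomposition is:
Bags: B1 = {2, 3}  B2 = {1, 2}
Tree: B1–B2
The largest bag has 2 vertices, giving width 1; this decomposition certifies tw(G) ≤ 1. G has an edge, so its treewidth is at least 1. Combining the bounds, tw(G) = 1.

1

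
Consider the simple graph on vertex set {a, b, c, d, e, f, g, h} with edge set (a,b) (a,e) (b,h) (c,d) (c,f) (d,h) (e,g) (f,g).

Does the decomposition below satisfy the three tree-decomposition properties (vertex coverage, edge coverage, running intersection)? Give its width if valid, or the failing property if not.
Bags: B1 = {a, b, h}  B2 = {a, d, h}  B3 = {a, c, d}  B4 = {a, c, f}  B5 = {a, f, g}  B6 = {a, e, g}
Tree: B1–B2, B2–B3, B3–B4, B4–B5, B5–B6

Vertex coverage: the bags together contain {a, b, c, d, e, f, g, h}, the full vertex set. Edge coverage: each edge of G has both endpoints in at least one bag. Running intersection: for every vertex, the bags containing it form a connected subtree. All three properties hold, so this is a valid tree decomposition of width max|bag| − 1 = 2, and hence tw(G) ≤ 2.

Yes; width 2.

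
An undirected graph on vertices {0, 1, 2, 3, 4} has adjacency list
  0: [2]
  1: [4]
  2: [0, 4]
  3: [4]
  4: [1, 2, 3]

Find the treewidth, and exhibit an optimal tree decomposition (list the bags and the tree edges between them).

Treewidth 1.
Bags: B1 = {2, 4}  B2 = {3, 4}  B3 = {0, 2}  B4 = {1, 4}
Tree: B1–B2, B1–B3, B1–B4

Each bag holds 2 vertices, so the decomposition has width 1, which upper-bounds the treewidth. Any graph with an edge has treewidth ≥ 1, and G has the edge 4–2. Combining the bounds, tw(G) = 1.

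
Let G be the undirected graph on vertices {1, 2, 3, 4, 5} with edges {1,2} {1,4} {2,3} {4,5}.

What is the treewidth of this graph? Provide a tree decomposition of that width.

Each bag holds 2 vertices, so the decomposition has width 1, which upper-bounds the treewidth. Any graph with an edge has treewidth ≥ 1, and G has the edge 5–4. The upper and lower bounds meet at 1, so that is the treewidth.

Treewidth 1.
One such decomposition:
Bags: B1 = {4, 5}  B2 = {1, 4}  B3 = {1, 2}  B4 = {2, 3}
Tree: B1–B2, B2–B3, B3–B4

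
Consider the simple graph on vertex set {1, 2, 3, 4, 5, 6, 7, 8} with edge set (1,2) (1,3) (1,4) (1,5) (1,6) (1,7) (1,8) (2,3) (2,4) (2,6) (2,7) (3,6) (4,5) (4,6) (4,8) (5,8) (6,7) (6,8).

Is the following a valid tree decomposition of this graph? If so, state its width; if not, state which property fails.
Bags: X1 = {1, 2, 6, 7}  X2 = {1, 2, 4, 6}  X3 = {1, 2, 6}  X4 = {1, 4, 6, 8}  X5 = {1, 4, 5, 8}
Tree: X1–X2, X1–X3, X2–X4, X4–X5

No — vertex 3 appears in no bag.

A tree decomposition must satisfy three properties: every vertex lies in some bag; for every edge, both endpoints lie together in some bag; and for every vertex, the bags containing it form a connected subtree. Here vertex 3 appears in no bag, so the decomposition is invalid.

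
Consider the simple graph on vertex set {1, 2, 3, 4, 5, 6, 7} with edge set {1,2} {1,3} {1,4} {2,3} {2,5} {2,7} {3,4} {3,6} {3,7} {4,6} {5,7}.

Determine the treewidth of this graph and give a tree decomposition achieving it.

The largest bag has 3 vertices, giving width 2; this decomposition certifies tw(G) ≤ 2. On the other hand G contains the 3-clique {1, 2, 3}. A clique must lie in a single bag of any decomposition, so no decomposition can have width below 2. Therefore the treewidth is 2.

Treewidth 2.
One optimal decomposition is:
Bags: B1 = {1, 2, 3}  B2 = {1, 3, 4}  B3 = {2, 3, 7}  B4 = {3, 4, 6}  B5 = {2, 5, 7}
Tree: B1–B2, B1–B3, B2–B4, B3–B5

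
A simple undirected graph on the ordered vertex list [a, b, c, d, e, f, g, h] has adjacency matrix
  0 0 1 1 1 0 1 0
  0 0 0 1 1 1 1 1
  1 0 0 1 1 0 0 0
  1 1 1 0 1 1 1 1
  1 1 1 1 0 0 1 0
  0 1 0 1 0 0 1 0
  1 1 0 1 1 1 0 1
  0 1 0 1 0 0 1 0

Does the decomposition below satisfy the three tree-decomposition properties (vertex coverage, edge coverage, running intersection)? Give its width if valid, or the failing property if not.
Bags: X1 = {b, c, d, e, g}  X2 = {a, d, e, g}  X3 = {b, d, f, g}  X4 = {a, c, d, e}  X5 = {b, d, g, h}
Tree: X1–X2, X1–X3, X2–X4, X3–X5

No — bags containing vertex c are not connected in the tree.

A tree decomposition must satisfy three properties: every vertex lies in some bag; for every edge, both endpoints lie together in some bag; and for every vertex, the bags containing it form a connected subtree. Here bags containing vertex c are not connected in the tree, so the decomposition is invalid.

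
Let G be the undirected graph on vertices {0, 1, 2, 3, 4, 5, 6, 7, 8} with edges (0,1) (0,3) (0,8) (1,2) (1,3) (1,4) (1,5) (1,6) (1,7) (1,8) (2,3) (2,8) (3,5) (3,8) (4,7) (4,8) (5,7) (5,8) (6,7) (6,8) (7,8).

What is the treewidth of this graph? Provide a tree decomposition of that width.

Treewidth 3.
Bags: B1 = {1, 5, 7, 8}  B2 = {1, 4, 7, 8}  B3 = {1, 3, 5, 8}  B4 = {1, 2, 3, 8}  B5 = {0, 1, 3, 8}  B6 = {1, 6, 7, 8}
Tree: B1–B2, B1–B3, B3–B4, B3–B5, B2–B6

Every bag has size at most 4, so the width is 4 − 1 = 3 and tw(G) ≤ 3. On the other hand G contains the 4-clique {0, 1, 3, 8}. A clique must lie in a single bag of any decomposition, so no decomposition can have width below 3. Combining the bounds, tw(G) = 3.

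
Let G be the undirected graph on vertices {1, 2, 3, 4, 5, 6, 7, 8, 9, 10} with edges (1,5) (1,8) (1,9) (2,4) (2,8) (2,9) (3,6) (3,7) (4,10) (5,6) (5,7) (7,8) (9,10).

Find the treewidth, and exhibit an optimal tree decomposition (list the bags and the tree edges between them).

Treewidth 2.
One such decomposition:
Bags: B1 = {2, 4, 10}  B2 = {2, 9, 10}  B3 = {2, 8, 9}  B4 = {1, 8, 9}  B5 = {1, 7, 8}  B6 = {1, 5, 7}  B7 = {3, 5, 7}  B8 = {3, 5, 6}
Tree: B1–B2, B2–B3, B3–B4, B4–B5, B5–B6, B6–B7, B7–B8

Each bag holds 3 vertices, so the decomposition has width 2, which upper-bounds the treewidth. For the lower bound, G contains the cycle 4–10–9–2–4, so G is not a forest; only forests have treewidth ≤ 1, hence tw(G) ≥ 2. Hence tw(G) = 2 exactly.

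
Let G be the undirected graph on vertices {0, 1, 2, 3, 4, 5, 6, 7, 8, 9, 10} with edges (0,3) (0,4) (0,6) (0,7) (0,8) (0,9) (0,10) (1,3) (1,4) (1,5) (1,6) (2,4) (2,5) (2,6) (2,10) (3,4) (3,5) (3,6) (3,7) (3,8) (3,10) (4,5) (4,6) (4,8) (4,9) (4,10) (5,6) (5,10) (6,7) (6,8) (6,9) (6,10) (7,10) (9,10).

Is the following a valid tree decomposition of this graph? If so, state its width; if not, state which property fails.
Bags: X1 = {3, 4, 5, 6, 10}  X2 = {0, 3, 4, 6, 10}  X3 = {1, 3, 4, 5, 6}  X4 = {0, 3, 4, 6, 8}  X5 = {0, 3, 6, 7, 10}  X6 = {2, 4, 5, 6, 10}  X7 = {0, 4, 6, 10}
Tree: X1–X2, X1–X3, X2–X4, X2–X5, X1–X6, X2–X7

A tree decomposition must satisfy three properties: every vertex lies in some bag; for every edge, both endpoints lie together in some bag; and for every vertex, the bags containing it form a connected subtree. Here vertex 9 appears in no bag, so the decomposition is invalid.

No — vertex 9 appears in no bag.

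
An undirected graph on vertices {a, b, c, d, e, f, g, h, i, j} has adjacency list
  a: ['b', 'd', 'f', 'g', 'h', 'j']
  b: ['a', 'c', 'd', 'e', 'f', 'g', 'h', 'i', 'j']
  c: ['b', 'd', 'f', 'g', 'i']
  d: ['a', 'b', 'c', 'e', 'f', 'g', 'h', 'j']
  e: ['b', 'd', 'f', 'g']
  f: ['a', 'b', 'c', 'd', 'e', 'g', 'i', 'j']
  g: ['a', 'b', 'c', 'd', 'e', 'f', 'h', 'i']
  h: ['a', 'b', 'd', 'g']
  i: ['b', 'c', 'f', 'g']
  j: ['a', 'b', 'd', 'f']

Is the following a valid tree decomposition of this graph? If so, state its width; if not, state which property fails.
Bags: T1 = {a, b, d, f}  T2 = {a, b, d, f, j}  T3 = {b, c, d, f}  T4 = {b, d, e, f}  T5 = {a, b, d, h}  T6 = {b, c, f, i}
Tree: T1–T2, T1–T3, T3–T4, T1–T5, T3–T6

No — vertex g appears in no bag.

A tree decomposition must satisfy three properties: every vertex lies in some bag; for every edge, both endpoints lie together in some bag; and for every vertex, the bags containing it form a connected subtree. Here vertex g appears in no bag, so the decomposition is invalid.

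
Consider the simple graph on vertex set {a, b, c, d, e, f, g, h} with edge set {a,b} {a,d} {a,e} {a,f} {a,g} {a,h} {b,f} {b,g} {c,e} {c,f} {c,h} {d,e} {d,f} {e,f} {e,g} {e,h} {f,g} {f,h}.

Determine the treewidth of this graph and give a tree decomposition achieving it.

Treewidth 3.
Bags: B1 = {a, e, f, g}  B2 = {a, e, f, h}  B3 = {c, e, f, h}  B4 = {a, b, f, g}  B5 = {a, d, e, f}
Tree: B1–B2, B2–B3, B1–B4, B1–B5

Every bag has size at most 4, so the width is 4 − 1 = 3 and tw(G) ≤ 3. On the other hand G contains the 4-clique {c, e, f, h}. A clique must lie in a single bag of any decomposition, so no decomposition can have width below 3. Combining the bounds, tw(G) = 3.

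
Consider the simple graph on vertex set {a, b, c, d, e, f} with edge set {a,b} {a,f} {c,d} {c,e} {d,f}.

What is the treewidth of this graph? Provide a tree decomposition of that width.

The largest bag has 2 vertices, giving width 1; this decomposition certifies tw(G) ≤ 1. G has an edge, so its treewidth is at least 1. Therefore the treewidth is 1.

Treewidth 1.
One optimal decomposition is:
Bags: B1 = {c, e}  B2 = {c, d}  B3 = {d, f}  B4 = {a, f}  B5 = {a, b}
Tree: B1–B2, B2–B3, B3–B4, B4–B5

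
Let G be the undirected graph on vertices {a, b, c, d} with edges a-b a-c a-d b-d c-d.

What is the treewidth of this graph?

2

A width-2 tree decomposition is:
Bags: B1 = {a, c, d}  B2 = {a, b, d}
Tree: B1–B2
Each bag holds 3 vertices, so the decomposition has width 2, which upper-bounds the treewidth. For the lower bound, the 3 vertices {a, c, d} are pairwise adjacent, and any tree decomposition puts a clique entirely inside one bag — forcing width ≥ 2. Hence tw(G) = 2 exactly.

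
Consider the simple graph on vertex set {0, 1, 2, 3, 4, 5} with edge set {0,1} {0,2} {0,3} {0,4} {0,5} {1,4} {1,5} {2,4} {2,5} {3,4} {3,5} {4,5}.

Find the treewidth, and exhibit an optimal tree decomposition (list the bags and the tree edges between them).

The largest bag has 4 vertices, giving width 3; this decomposition certifies tw(G) ≤ 3. On the other hand G contains the 4-clique {0, 1, 4, 5}. A clique must lie in a single bag of any decomposition, so no decomposition can have width below 3. Therefore the treewidth is 3.

Treewidth 3.
One such decomposition:
Bags: B1 = {0, 3, 4, 5}  B2 = {0, 1, 4, 5}  B3 = {0, 2, 4, 5}
Tree: B1–B2, B1–B3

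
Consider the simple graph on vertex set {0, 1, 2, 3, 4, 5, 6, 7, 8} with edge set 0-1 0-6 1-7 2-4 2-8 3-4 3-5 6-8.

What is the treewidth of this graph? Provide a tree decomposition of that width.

Treewidth 1.
One such decomposition:
Bags: B1 = {1, 7}  B2 = {0, 1}  B3 = {0, 6}  B4 = {6, 8}  B5 = {2, 8}  B6 = {2, 4}  B7 = {3, 4}  B8 = {3, 5}
Tree: B1–B2, B2–B3, B3–B4, B4–B5, B5–B6, B6–B7, B7–B8

The largest bag has 2 vertices, giving width 1; this decomposition certifies tw(G) ≤ 1. Since G has at least one edge (e.g. 7–1), it is not an edgeless graph, so tw(G) ≥ 1. Hence tw(G) = 1 exactly.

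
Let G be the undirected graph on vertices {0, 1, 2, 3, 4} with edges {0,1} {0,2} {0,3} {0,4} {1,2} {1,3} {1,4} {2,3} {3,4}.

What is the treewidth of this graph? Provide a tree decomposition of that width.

The largest bag has 4 vertices, giving width 3; this decomposition certifies tw(G) ≤ 3. On the other hand G contains the 4-clique {0, 1, 2, 3}. A clique must lie in a single bag of any decomposition, so no decomposition can have width below 3. Hence tw(G) = 3 exactly.

Treewidth 3.
One optimal decomposition is:
Bags: B1 = {0, 1, 3, 4}  B2 = {0, 1, 2, 3}
Tree: B1–B2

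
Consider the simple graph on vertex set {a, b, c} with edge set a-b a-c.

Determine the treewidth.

A width-1 tree decomposition is:
Bags: B1 = {a, b}  B2 = {a, c}
Tree: B1–B2
Every bag has size at most 2, so the width is 2 − 1 = 1 and tw(G) ≤ 1. Since G has at least one edge (e.g. b–a), it is not an edgeless graph, so tw(G) ≥ 1. Hence tw(G) = 1 exactly.

1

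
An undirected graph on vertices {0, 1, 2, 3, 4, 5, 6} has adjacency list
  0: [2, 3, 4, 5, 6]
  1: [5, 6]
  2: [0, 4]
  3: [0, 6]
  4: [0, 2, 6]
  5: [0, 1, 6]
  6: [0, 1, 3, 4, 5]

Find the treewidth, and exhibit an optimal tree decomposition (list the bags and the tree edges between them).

Each bag holds 3 vertices, so the decomposition has width 2, which upper-bounds the treewidth. Conversely, {0, 2, 4} is a clique of size 3, and the vertices of any clique must share a bag in every tree decomposition; so some bag has ≥ 3 vertices and tw(G) ≥ 2. Therefore the treewidth is 2.

Treewidth 2.
One optimal decomposition is:
Bags: B1 = {0, 5, 6}  B2 = {0, 3, 6}  B3 = {1, 5, 6}  B4 = {0, 4, 6}  B5 = {0, 2, 4}
Tree: B1–B2, B1–B3, B1–B4, B4–B5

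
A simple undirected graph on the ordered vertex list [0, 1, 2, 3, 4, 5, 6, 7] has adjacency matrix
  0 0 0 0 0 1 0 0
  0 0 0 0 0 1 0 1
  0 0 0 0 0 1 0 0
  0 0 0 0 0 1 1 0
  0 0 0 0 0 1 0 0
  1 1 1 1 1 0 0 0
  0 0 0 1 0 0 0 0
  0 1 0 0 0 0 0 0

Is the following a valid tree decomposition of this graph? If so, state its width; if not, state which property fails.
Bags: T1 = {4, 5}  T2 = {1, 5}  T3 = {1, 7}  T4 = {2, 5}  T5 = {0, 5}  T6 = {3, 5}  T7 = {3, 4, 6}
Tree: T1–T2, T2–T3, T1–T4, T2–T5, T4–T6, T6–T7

No — bags containing vertex 4 are not connected in the tree.

A tree decomposition must satisfy three properties: every vertex lies in some bag; for every edge, both endpoints lie together in some bag; and for every vertex, the bags containing it form a connected subtree. Here bags containing vertex 4 are not connected in the tree, so the decomposition is invalid.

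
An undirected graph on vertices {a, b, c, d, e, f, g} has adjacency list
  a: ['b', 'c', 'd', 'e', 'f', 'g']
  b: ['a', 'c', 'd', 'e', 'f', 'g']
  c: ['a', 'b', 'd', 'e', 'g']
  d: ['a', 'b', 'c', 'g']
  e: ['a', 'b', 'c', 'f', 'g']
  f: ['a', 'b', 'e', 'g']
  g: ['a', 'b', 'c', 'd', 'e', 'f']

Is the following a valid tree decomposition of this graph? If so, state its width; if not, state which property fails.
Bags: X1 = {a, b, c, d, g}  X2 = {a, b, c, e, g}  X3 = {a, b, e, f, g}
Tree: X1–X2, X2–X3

Checking the three conditions: (i) the bags cover all of {a, b, c, d, e, f, g}; (ii) for each edge, some bag contains both endpoints; (iii) the bags containing any fixed vertex form a subtree. All hold, so the decomposition is valid with width 5 − 1 = 4.

Yes; width 4.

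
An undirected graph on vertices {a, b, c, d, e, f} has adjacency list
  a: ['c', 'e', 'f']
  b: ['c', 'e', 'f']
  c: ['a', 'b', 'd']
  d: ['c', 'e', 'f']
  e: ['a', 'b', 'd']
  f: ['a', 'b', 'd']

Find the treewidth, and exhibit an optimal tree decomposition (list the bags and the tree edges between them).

Every bag has size at most 4, so the width is 4 − 1 = 3 and tw(G) ≤ 3. For the lower bound: the 4 vertex sets {b,c}, {d,e}, {a}, {f} are disjoint, each induces a connected subgraph, and every pair is joined by at least one edge of G. Contracting each set to a single vertex therefore yields K_{4} as a minor, and since treewidth is minor-monotone, tw(G) ≥ tw(K_{4}) = 3. Hence tw(G) = 3 exactly.

Treewidth 3.
One such decomposition:
Bags: B1 = {a, b, c, d}  B2 = {a, b, d, e}  B3 = {a, b, d, f}
Tree: B1–B2, B2–B3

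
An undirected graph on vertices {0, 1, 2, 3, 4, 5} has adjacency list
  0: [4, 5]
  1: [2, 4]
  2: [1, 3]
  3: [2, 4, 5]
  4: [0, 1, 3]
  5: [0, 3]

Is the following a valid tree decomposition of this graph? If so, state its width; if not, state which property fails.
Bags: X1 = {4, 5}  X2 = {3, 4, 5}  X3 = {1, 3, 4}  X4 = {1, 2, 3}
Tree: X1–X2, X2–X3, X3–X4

No — vertex 0 appears in no bag.

A tree decomposition must satisfy three properties: every vertex lies in some bag; for every edge, both endpoints lie together in some bag; and for every vertex, the bags containing it form a connected subtree. Here vertex 0 appears in no bag, so the decomposition is invalid.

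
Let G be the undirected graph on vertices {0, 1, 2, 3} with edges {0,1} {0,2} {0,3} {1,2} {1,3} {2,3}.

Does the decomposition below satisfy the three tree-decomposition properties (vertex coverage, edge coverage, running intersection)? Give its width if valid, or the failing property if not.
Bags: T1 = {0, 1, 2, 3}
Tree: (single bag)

Yes; width 3.

Vertex coverage: the bags together contain {0, 1, 2, 3}, the full vertex set. Edge coverage: each edge of G has both endpoints in at least one bag. Running intersection: for every vertex, the bags containing it form a connected subtree. All three properties hold, so this is a valid tree decomposition of width max|bag| − 1 = 3, and hence tw(G) ≤ 3.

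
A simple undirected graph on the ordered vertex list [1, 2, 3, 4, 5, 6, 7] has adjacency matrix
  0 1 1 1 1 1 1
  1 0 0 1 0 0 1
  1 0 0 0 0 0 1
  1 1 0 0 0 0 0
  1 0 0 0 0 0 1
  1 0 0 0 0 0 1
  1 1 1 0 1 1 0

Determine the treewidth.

2

A width-2 tree decomposition is:
Bags: B1 = {1, 5, 7}  B2 = {1, 6, 7}  B3 = {1, 2, 7}  B4 = {1, 3, 7}  B5 = {1, 2, 4}
Tree: B1–B2, B1–B3, B3–B4, B3–B5
Every bag has size at most 3, so the width is 3 − 1 = 2 and tw(G) ≤ 2. Conversely, {1, 2, 4} is a clique of size 3, and the vertices of any clique must share a bag in every tree decomposition; so some bag has ≥ 3 vertices and tw(G) ≥ 2. Therefore the treewidth is 2.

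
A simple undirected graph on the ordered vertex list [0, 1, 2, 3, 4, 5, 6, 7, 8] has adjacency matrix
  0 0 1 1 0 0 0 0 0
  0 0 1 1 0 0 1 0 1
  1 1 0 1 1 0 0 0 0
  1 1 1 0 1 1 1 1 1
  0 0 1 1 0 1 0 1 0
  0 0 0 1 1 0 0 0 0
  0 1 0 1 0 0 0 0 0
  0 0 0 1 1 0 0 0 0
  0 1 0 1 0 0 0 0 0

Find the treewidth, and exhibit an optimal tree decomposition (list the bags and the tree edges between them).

The largest bag has 3 vertices, giving width 2; this decomposition certifies tw(G) ≤ 2. For the lower bound, the 3 vertices {0, 2, 3} are pairwise adjacent, and any tree decomposition puts a clique entirely inside one bag — forcing width ≥ 2. Combining the bounds, tw(G) = 2.

Treewidth 2.
Bags: B1 = {3, 4, 5}  B2 = {2, 3, 4}  B3 = {1, 2, 3}  B4 = {3, 4, 7}  B5 = {1, 3, 6}  B6 = {0, 2, 3}  B7 = {1, 3, 8}
Tree: B1–B2, B2–B3, B2–B4, B3–B5, B3–B6, B5–B7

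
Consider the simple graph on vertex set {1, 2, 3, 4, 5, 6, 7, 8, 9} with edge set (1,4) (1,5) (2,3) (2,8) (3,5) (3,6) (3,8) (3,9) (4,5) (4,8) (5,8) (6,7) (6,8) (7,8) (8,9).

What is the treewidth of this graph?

2

A width-2 tree decomposition is:
Bags: B1 = {4, 5, 8}  B2 = {3, 5, 8}  B3 = {3, 8, 9}  B4 = {1, 4, 5}  B5 = {2, 3, 8}  B6 = {3, 6, 8}  B7 = {6, 7, 8}
Tree: B1–B2, B2–B3, B1–B4, B3–B5, B2–B6, B6–B7
Each bag holds 3 vertices, so the decomposition has width 2, which upper-bounds the treewidth. For the lower bound, the 3 vertices {3, 8, 9} are pairwise adjacent, and any tree decomposition puts a clique entirely inside one bag — forcing width ≥ 2. Hence tw(G) = 2 exactly.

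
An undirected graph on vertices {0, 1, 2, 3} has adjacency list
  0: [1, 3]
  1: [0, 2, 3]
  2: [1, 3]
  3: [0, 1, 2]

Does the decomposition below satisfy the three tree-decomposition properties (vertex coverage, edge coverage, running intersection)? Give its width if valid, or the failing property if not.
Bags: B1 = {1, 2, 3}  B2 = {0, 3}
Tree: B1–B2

A tree decomposition must satisfy three properties: every vertex lies in some bag; for every edge, both endpoints lie together in some bag; and for every vertex, the bags containing it form a connected subtree. Here edge (1,0) lies in no bag, so the decomposition is invalid.

No — edge (1,0) lies in no bag.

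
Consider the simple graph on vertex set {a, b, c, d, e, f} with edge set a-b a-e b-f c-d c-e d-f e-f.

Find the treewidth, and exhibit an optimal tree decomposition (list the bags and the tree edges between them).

Treewidth 2.
Bags: B1 = {a, b, f}  B2 = {a, e, f}  B3 = {d, e, f}  B4 = {c, d, e}
Tree: B1–B2, B2–B3, B3–B4

The largest bag has 3 vertices, giving width 2; this decomposition certifies tw(G) ≤ 2. Since b–a–e–f–b is a cycle in G, G is not acyclic. Forests are exactly the graphs of treewidth ≤ 1, so tw(G) ≥ 2. Therefore the treewidth is 2.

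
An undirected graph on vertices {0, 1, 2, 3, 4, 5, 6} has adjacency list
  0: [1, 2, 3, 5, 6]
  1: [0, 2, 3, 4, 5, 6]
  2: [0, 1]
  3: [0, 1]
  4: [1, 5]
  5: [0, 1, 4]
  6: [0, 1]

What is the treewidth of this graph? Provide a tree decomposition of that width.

Each bag holds 3 vertices, so the decomposition has width 2, which upper-bounds the treewidth. Conversely, {0, 1, 2} is a clique of size 3, and the vertices of any clique must share a bag in every tree decomposition; so some bag has ≥ 3 vertices and tw(G) ≥ 2. Combining the bounds, tw(G) = 2.

Treewidth 2.
Bags: B1 = {0, 1, 5}  B2 = {0, 1, 3}  B3 = {0, 1, 2}  B4 = {1, 4, 5}  B5 = {0, 1, 6}
Tree: B1–B2, B1–B3, B1–B4, B2–B5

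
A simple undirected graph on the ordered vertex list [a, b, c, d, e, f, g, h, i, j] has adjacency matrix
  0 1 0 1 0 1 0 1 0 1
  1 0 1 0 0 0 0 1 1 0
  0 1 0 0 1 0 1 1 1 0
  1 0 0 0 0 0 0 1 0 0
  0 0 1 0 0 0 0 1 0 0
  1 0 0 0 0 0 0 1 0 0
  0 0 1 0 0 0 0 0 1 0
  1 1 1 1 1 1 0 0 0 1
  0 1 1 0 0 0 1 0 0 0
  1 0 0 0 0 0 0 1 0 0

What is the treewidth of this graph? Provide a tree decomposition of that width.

Each bag holds 3 vertices, so the decomposition has width 2, which upper-bounds the treewidth. On the other hand G contains the 3-clique {c, g, i}. A clique must lie in a single bag of any decomposition, so no decomposition can have width below 2. Hence tw(G) = 2 exactly.

Treewidth 2.
One such decomposition:
Bags: B1 = {a, d, h}  B2 = {a, b, h}  B3 = {b, c, h}  B4 = {c, e, h}  B5 = {b, c, i}  B6 = {a, f, h}  B7 = {a, h, j}  B8 = {c, g, i}
Tree: B1–B2, B2–B3, B3–B4, B3–B5, B1–B6, B2–B7, B5–B8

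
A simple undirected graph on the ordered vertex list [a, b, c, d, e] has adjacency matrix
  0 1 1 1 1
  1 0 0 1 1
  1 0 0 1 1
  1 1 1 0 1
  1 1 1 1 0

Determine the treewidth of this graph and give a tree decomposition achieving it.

Treewidth 3.
One optimal decomposition is:
Bags: B1 = {a, b, d, e}  B2 = {a, c, d, e}
Tree: B1–B2

Every bag has size at most 4, so the width is 4 − 1 = 3 and tw(G) ≤ 3. For the lower bound, the 4 vertices {a, c, d, e} are pairwise adjacent, and any tree decomposition puts a clique entirely inside one bag — forcing width ≥ 3. Therefore the treewidth is 3.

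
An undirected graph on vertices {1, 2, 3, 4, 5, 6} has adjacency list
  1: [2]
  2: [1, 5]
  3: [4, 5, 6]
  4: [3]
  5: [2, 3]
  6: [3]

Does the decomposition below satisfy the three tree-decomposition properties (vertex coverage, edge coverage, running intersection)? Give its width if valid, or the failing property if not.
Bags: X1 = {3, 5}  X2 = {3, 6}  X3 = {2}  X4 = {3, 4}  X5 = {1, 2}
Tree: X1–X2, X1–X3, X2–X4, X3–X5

No — edge (5,2) lies in no bag.

A tree decomposition must satisfy three properties: every vertex lies in some bag; for every edge, both endpoints lie together in some bag; and for every vertex, the bags containing it form a connected subtree. Here edge (5,2) lies in no bag, so the decomposition is invalid.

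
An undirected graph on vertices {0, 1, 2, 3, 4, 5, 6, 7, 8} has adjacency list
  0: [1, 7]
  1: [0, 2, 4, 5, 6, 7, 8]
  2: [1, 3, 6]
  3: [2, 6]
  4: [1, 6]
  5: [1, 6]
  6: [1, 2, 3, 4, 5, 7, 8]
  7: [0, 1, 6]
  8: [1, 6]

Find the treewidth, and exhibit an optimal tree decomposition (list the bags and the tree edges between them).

The largest bag has 3 vertices, giving width 2; this decomposition certifies tw(G) ≤ 2. Conversely, {0, 1, 7} is a clique of size 3, and the vertices of any clique must share a bag in every tree decomposition; so some bag has ≥ 3 vertices and tw(G) ≥ 2. Hence tw(G) = 2 exactly.

Treewidth 2.
One such decomposition:
Bags: B1 = {1, 2, 6}  B2 = {1, 5, 6}  B3 = {1, 6, 7}  B4 = {1, 4, 6}  B5 = {1, 6, 8}  B6 = {2, 3, 6}  B7 = {0, 1, 7}
Tree: B1–B2, B2–B3, B2–B4, B2–B5, B1–B6, B3–B7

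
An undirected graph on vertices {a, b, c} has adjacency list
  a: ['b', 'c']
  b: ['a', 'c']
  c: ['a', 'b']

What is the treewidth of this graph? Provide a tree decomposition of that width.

Treewidth 2.
One such decomposition:
Bags: B1 = {a, b, c}
Tree: (single bag)

With just one bag of size 3, the width is 3 − 1 = 2, so tw(G) ≤ 2. On the other hand G contains the 3-clique {a, b, c}. A clique must lie in a single bag of any decomposition, so no decomposition can have width below 2. Therefore the treewidth is 2.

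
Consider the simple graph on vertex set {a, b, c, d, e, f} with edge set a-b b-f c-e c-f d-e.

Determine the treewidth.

A width-1 tree decomposition is:
Bags: B1 = {d, e}  B2 = {c, e}  B3 = {c, f}  B4 = {b, f}  B5 = {a, b}
Tree: B1–B2, B2–B3, B3–B4, B4–B5
The largest bag has 2 vertices, giving width 1; this decomposition certifies tw(G) ≤ 1. Since G has at least one edge (e.g. d–e), it is not an edgeless graph, so tw(G) ≥ 1. The upper and lower bounds meet at 1, so that is the treewidth.

1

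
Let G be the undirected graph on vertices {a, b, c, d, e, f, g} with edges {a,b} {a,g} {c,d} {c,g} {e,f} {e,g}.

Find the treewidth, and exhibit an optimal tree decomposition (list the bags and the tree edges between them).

Every bag has size at most 2, so the width is 2 − 1 = 1 and tw(G) ≤ 1. G has an edge, so its treewidth is at least 1. Therefore the treewidth is 1.

Treewidth 1.
Bags: B1 = {c, g}  B2 = {a, g}  B3 = {e, g}  B4 = {c, d}  B5 = {a, b}  B6 = {e, f}
Tree: B1–B2, B2–B3, B1–B4, B2–B5, B3–B6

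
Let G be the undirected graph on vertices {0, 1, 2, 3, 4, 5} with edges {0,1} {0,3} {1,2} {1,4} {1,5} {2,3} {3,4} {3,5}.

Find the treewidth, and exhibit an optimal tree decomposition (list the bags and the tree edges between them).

Every bag has size at most 3, so the width is 3 − 1 = 2 and tw(G) ≤ 2. Since 4–3–2–1–4 is a cycle in G, G is not acyclic. Forests are exactly the graphs of treewidth ≤ 1, so tw(G) ≥ 2. The upper and lower bounds meet at 2, so that is the treewidth.

Treewidth 2.
One optimal decomposition is:
Bags: B1 = {1, 3, 4}  B2 = {1, 2, 3}  B3 = {0, 1, 3}  B4 = {1, 3, 5}
Tree: B1–B2, B2–B3, B3–B4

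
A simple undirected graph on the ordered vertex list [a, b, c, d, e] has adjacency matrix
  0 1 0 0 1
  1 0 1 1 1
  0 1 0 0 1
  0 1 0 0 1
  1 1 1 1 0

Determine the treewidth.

2

A width-2 tree decomposition is:
Bags: B1 = {a, b, e}  B2 = {b, c, e}  B3 = {b, d, e}
Tree: B1–B2, B2–B3
Each bag holds 3 vertices, so the decomposition has width 2, which upper-bounds the treewidth. Conversely, {b, d, e} is a clique of size 3, and the vertices of any clique must share a bag in every tree decomposition; so some bag has ≥ 3 vertices and tw(G) ≥ 2. The upper and lower bounds meet at 2, so that is the treewidth.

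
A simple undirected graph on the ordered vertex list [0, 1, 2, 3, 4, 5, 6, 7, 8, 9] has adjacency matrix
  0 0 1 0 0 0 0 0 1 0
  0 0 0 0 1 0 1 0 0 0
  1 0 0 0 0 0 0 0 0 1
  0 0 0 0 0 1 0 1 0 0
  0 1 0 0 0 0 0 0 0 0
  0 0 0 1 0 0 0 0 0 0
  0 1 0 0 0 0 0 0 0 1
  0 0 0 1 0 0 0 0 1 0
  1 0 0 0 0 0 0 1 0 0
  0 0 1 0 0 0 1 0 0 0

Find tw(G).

1

A width-1 tree decomposition is:
Bags: B1 = {1, 4}  B2 = {1, 6}  B3 = {6, 9}  B4 = {2, 9}  B5 = {0, 2}  B6 = {0, 8}  B7 = {7, 8}  B8 = {3, 7}  B9 = {3, 5}
Tree: B1–B2, B2–B3, B3–B4, B4–B5, B5–B6, B6–B7, B7–B8, B8–B9
Every bag has size at most 2, so the width is 2 − 1 = 1 and tw(G) ≤ 1. Since G has at least one edge (e.g. 4–1), it is not an edgeless graph, so tw(G) ≥ 1. Therefore the treewidth is 1.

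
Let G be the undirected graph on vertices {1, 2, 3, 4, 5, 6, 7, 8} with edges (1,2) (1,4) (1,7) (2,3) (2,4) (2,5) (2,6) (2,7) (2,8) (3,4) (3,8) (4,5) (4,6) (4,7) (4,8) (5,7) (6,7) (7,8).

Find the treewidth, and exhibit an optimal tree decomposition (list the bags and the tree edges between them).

Treewidth 3.
One such decomposition:
Bags: B1 = {2, 4, 5, 7}  B2 = {2, 4, 7, 8}  B3 = {1, 2, 4, 7}  B4 = {2, 3, 4, 8}  B5 = {2, 4, 6, 7}
Tree: B1–B2, B2–B3, B2–B4, B2–B5

Each bag holds 4 vertices, so the decomposition has width 3, which upper-bounds the treewidth. On the other hand G contains the 4-clique {2, 3, 4, 8}. A clique must lie in a single bag of any decomposition, so no decomposition can have width below 3. Therefore the treewidth is 3.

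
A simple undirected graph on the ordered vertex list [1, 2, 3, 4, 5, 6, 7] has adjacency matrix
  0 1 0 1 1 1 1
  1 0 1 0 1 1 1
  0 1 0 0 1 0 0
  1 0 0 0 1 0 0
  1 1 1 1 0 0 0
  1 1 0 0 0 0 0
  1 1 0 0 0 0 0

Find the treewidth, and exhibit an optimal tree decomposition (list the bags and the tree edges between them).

Every bag has size at most 3, so the width is 3 − 1 = 2 and tw(G) ≤ 2. Conversely, {1, 2, 5} is a clique of size 3, and the vertices of any clique must share a bag in every tree decomposition; so some bag has ≥ 3 vertices and tw(G) ≥ 2. The upper and lower bounds meet at 2, so that is the treewidth.

Treewidth 2.
Bags: B1 = {1, 2, 5}  B2 = {1, 4, 5}  B3 = {1, 2, 6}  B4 = {2, 3, 5}  B5 = {1, 2, 7}
Tree: B1–B2, B1–B3, B1–B4, B1–B5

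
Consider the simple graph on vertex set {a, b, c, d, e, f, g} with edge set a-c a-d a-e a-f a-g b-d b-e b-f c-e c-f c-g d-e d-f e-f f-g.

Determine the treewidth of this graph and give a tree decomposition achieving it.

The largest bag has 4 vertices, giving width 3; this decomposition certifies tw(G) ≤ 3. For the lower bound, the 4 vertices {a, c, f, g} are pairwise adjacent, and any tree decomposition puts a clique entirely inside one bag — forcing width ≥ 3. Combining the bounds, tw(G) = 3.

Treewidth 3.
One such decomposition:
Bags: B1 = {b, d, e, f}  B2 = {a, d, e, f}  B3 = {a, c, e, f}  B4 = {a, c, f, g}
Tree: B1–B2, B2–B3, B3–B4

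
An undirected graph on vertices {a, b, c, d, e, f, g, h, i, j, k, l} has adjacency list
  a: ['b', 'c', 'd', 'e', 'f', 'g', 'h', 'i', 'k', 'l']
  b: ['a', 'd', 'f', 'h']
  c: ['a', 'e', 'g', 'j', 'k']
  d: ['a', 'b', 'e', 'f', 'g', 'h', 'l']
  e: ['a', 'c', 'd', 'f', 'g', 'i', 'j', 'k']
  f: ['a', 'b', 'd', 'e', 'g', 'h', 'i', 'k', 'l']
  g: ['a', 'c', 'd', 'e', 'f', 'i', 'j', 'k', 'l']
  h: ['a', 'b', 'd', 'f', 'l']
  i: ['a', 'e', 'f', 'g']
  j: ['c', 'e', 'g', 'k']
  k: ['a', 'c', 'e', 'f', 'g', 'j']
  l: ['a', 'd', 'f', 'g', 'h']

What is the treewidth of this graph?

A width-4 tree decomposition is:
Bags: B1 = {a, d, e, f, g}  B2 = {a, d, f, g, l}  B3 = {a, d, f, h, l}  B4 = {a, e, f, g, i}  B5 = {a, e, f, g, k}  B6 = {a, c, e, g, k}  B7 = {a, b, d, f, h}  B8 = {c, e, g, j, k}
Tree: B1–B2, B2–B3, B1–B4, B1–B5, B5–B6, B3–B7, B6–B8
The largest bag has 5 vertices, giving width 4; this decomposition certifies tw(G) ≤ 4. For the lower bound, the 5 vertices {c, e, g, j, k} are pairwise adjacent, and any tree decomposition puts a clique entirely inside one bag — forcing width ≥ 4. Combining the bounds, tw(G) = 4.

4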